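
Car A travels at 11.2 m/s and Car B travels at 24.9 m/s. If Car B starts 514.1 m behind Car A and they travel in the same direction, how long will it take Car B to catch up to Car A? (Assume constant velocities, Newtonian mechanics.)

Relative speed: v_rel = 24.9 - 11.2 = 13.7 m/s
Time to catch: t = d₀/v_rel = 514.1/13.7 = 37.53 s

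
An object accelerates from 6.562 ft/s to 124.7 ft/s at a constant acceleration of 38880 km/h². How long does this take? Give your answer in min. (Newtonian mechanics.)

v₀ = 6.562 ft/s × 0.3048 = 2.0001 m/s
v = 124.7 ft/s × 0.3048 = 38.0086 m/s
a = 38880 km/h² × 7.716049382716049e-05 = 3.0 m/s²
t = (v - v₀) / a = (38.0086 - 2.0001) / 3.0 = 12.0028 s
t = 12.0028 s / 60.0 = 0.2 min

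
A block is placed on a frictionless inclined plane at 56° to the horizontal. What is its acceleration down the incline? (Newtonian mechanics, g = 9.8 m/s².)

a = g sin(θ) = 9.8 × sin(56°) = 9.8 × 0.829 = 8.12 m/s²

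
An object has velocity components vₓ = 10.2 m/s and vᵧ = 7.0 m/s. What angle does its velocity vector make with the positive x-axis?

θ = arctan(vᵧ/vₓ) = arctan(7.0/10.2) = 34.46°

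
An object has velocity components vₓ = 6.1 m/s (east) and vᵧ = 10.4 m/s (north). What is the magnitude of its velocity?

|v| = √(vₓ² + vᵧ²) = √(6.1² + 10.4²) = √(145.37) = 12.06 m/s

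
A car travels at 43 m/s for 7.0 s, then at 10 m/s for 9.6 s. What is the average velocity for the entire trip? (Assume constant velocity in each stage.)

d₁ = v₁t₁ = 43 × 7.0 = 301.0 m
d₂ = v₂t₂ = 10 × 9.6 = 96.0 m
d_total = 397.0 m, t_total = 16.6 s
v_avg = d_total/t_total = 397.0/16.6 = 23.92 m/s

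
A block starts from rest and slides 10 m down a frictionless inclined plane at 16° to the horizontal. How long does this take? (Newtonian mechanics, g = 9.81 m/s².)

a = g sin(θ) = 9.81 × sin(16°) = 2.704 m/s²
t = √(2d/a) = √(2 × 10 / 2.704) = 2.72 s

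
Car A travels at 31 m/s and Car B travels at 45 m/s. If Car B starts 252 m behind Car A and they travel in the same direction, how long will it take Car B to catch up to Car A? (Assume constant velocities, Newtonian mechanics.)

Relative speed: v_rel = 45 - 31 = 14 m/s
Time to catch: t = d₀/v_rel = 252/14 = 18.0 s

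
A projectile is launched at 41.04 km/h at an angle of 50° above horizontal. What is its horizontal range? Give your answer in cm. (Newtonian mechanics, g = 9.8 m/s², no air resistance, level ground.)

v₀ = 41.04 km/h × 0.2777777777777778 = 11.4 m/s
R = v₀² × sin(2θ) / g = 11.4² × sin(2 × 50°) / 9.8 = 129.96 × 0.984808 / 9.8 = 13.0598 m
R = 13.0598 m / 0.01 = 1306 cm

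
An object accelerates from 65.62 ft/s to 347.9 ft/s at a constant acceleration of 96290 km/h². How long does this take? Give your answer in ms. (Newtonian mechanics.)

v₀ = 65.62 ft/s × 0.3048 = 20.001 m/s
v = 347.9 ft/s × 0.3048 = 106.04 m/s
a = 96290 km/h² × 7.716049382716049e-05 = 7.42978 m/s²
t = (v - v₀) / a = (106.04 - 20.001) / 7.42978 = 11.5803 s
t = 11.5803 s / 0.001 = 11580 ms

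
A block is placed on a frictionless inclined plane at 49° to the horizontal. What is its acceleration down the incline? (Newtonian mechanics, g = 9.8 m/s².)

a = g sin(θ) = 9.8 × sin(49°) = 9.8 × 0.7547 = 7.4 m/s²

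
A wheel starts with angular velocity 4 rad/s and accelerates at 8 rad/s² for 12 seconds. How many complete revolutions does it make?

θ = ω₀t + ½αt² = 4×12 + ½×8×12² = 624.0 rad
Total revolutions = θ/(2π) = 624.0/(2π) = 99.31
Complete revolutions = ⌊99.31⌋ = 99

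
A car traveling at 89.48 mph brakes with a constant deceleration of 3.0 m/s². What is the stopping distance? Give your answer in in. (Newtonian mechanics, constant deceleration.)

v₀ = 89.48 mph × 0.44704 = 40.0011 m/s
d = v₀² / (2a) = 40.0011² / (2 × 3.0) = 1600.09 / 6.0 = 266.682 m
d = 266.682 m / 0.0254 = 10500 in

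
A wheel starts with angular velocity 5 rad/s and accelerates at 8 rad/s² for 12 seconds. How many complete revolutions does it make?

θ = ω₀t + ½αt² = 5×12 + ½×8×12² = 636.0 rad
Total revolutions = θ/(2π) = 636.0/(2π) = 101.22
Complete revolutions = ⌊101.22⌋ = 101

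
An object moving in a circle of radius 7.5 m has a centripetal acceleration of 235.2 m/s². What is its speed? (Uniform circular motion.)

v = √(a_c × r) = √(235.2 × 7.5) = 42.0 m/s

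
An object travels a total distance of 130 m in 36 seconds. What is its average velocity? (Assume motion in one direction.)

v_avg = Δd / Δt = 130 / 36 = 3.61 m/s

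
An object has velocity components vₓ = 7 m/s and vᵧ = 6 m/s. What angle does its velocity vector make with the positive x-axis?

θ = arctan(vᵧ/vₓ) = arctan(6/7) = 40.6°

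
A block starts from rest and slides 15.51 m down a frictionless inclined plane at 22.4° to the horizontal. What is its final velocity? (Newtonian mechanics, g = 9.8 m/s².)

a = g sin(θ) = 9.8 × sin(22.4°) = 3.7345 m/s²
v = √(2ad) = √(2 × 3.7345 × 15.51) = 10.76 m/s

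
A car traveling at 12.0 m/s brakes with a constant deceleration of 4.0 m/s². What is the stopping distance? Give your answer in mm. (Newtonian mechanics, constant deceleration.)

d = v₀² / (2a) = 12.0² / (2 × 4.0) = 144.0 / 8.0 = 18.0 m
d = 18.0 m / 0.001 = 18000 mm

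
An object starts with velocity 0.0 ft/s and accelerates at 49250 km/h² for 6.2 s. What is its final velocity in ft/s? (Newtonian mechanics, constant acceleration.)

v₀ = 0.0 ft/s × 0.3048 = 0.0 m/s
a = 49250 km/h² × 7.716049382716049e-05 = 3.80015 m/s²
v = v₀ + a × t = 0.0 + 3.80015 × 6.2 = 23.5609 m/s
v = 23.5609 m/s / 0.3048 = 77.3 ft/s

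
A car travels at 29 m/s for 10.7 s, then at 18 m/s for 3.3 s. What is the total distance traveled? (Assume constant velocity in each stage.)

d₁ = v₁t₁ = 29 × 10.7 = 310.3 m
d₂ = v₂t₂ = 18 × 3.3 = 59.4 m
d_total = 310.3 + 59.4 = 369.7 m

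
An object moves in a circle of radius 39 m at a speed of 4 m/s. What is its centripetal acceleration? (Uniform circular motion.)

a_c = v²/r = 4²/39 = 16/39 = 0.41 m/s²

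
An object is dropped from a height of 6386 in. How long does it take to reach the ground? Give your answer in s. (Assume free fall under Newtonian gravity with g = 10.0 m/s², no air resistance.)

h = 6386 in × 0.0254 = 162.204 m
t = √(2h/g) = √(2 × 162.204 / 10.0) = 5.696 s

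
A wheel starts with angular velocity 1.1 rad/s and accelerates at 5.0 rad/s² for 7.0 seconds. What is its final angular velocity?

ω = ω₀ + αt = 1.1 + 5.0 × 7.0 = 36.1 rad/s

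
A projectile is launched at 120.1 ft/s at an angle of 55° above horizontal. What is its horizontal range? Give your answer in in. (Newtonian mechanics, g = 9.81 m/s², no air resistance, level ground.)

v₀ = 120.1 ft/s × 0.3048 = 36.6065 m/s
R = v₀² × sin(2θ) / g = 36.6065² × sin(2 × 55°) / 9.81 = 1340.04 × 0.939693 / 9.81 = 128.361 m
R = 128.361 m / 0.0254 = 5054 in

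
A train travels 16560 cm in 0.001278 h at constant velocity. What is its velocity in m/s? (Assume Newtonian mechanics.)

d = 16560 cm × 0.01 = 165.6 m
t = 0.001278 h × 3600.0 = 4.6008 s
v = d / t = 165.6 / 4.6008 = 35.99 m/s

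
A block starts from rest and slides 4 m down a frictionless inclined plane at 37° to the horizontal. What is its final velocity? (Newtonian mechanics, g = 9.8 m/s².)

a = g sin(θ) = 9.8 × sin(37°) = 5.8978 m/s²
v = √(2ad) = √(2 × 5.8978 × 4) = 6.87 m/s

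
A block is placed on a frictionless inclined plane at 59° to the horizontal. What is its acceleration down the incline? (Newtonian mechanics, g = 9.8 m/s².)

a = g sin(θ) = 9.8 × sin(59°) = 9.8 × 0.8572 = 8.4 m/s²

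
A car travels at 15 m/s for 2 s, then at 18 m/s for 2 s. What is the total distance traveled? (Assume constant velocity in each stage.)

d₁ = v₁t₁ = 15 × 2 = 30 m
d₂ = v₂t₂ = 18 × 2 = 36 m
d_total = 30 + 36 = 66 m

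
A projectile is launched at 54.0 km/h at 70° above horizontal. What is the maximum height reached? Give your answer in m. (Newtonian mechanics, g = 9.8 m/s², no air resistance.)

v₀ = 54.0 km/h × 0.2777777777777778 = 15.0 m/s
H = v₀² × sin²(θ) / (2g) = 15.0² × sin(70°)² / (2 × 9.8) = 225.0 × 0.883022 / 19.6 = 10.14 m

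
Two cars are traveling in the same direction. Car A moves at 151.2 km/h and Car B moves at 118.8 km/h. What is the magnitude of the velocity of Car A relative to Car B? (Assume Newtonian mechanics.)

v_rel = |v_A - v_B| = |151.2 - 118.8| = 32.4 km/h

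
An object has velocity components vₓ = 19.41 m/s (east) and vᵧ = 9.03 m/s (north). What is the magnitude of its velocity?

|v| = √(vₓ² + vᵧ²) = √(19.41² + 9.03²) = √(458.289) = 21.41 m/s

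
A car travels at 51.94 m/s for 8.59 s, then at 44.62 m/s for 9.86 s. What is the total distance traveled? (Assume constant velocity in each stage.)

d₁ = v₁t₁ = 51.94 × 8.59 = 446.1646 m
d₂ = v₂t₂ = 44.62 × 9.86 = 439.9532 m
d_total = 446.1646 + 439.9532 = 886.12 m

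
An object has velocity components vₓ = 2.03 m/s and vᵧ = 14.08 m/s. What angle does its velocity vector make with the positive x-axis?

θ = arctan(vᵧ/vₓ) = arctan(14.08/2.03) = 81.8°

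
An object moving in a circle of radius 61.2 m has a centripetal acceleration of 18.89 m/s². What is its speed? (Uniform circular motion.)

v = √(a_c × r) = √(18.89 × 61.2) = 34.0 m/s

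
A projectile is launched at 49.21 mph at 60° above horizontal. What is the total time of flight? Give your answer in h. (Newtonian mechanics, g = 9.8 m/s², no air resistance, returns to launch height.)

v₀ = 49.21 mph × 0.44704 = 21.9988 m/s
T = 2 × v₀ × sin(θ) / g = 2 × 21.9988 × sin(60°) / 9.8 = 2 × 21.9988 × 0.866025 / 9.8 = 3.88806 s
T = 3.88806 s / 3600.0 = 0.00108 h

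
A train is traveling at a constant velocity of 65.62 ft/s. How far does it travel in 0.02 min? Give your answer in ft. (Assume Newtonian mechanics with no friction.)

v = 65.62 ft/s × 0.3048 = 20.001 m/s
t = 0.02 min × 60.0 = 1.2 s
d = v × t = 20.001 × 1.2 = 24.0012 m
d = 24.0012 m / 0.3048 = 78.74 ft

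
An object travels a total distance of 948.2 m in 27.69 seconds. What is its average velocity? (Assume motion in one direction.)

v_avg = Δd / Δt = 948.2 / 27.69 = 34.24 m/s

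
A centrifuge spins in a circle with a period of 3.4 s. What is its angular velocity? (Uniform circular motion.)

ω = 2π/T = 2π/3.4 = 1.848 rad/s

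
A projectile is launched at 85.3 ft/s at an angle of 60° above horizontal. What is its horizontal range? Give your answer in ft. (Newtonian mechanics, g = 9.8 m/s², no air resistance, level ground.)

v₀ = 85.3 ft/s × 0.3048 = 25.9994 m/s
R = v₀² × sin(2θ) / g = 25.9994² × sin(2 × 60°) / 9.8 = 675.969 × 0.866025 / 9.8 = 59.7353 m
R = 59.7353 m / 0.3048 = 196.0 ft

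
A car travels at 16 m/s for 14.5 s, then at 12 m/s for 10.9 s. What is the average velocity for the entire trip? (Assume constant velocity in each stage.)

d₁ = v₁t₁ = 16 × 14.5 = 232.0 m
d₂ = v₂t₂ = 12 × 10.9 = 130.8 m
d_total = 362.8 m, t_total = 25.4 s
v_avg = d_total/t_total = 362.8/25.4 = 14.28 m/s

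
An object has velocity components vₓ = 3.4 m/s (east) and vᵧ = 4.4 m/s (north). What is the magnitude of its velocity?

|v| = √(vₓ² + vᵧ²) = √(3.4² + 4.4²) = √(30.92) = 5.56 m/s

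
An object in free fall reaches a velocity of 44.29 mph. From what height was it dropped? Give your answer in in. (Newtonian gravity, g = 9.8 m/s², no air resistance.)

v = 44.29 mph × 0.44704 = 19.7994 m/s
h = v² / (2g) = 19.7994² / (2 × 9.8) = 20.0008 m
h = 20.0008 m / 0.0254 = 787.4 in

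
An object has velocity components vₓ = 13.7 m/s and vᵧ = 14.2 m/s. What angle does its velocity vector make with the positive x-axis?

θ = arctan(vᵧ/vₓ) = arctan(14.2/13.7) = 46.03°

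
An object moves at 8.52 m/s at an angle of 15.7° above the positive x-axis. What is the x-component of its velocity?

vₓ = v cos(θ) = 8.52 × cos(15.7°) = 8.2 m/s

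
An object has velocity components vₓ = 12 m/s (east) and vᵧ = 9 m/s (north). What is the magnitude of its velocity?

|v| = √(vₓ² + vᵧ²) = √(12² + 9²) = √(225) = 15.0 m/s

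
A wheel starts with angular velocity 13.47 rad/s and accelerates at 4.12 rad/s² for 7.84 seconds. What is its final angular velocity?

ω = ω₀ + αt = 13.47 + 4.12 × 7.84 = 45.77 rad/s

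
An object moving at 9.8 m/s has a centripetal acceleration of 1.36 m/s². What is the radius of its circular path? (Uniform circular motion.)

r = v²/a_c = 9.8²/1.36 = 70.62 m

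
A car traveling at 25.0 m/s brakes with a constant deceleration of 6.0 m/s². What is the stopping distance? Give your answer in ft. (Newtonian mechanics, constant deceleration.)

d = v₀² / (2a) = 25.0² / (2 × 6.0) = 625.0 / 12.0 = 52.0833 m
d = 52.0833 m / 0.3048 = 170.9 ft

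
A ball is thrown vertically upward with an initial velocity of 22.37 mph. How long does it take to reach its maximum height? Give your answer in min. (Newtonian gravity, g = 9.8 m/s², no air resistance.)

v₀ = 22.37 mph × 0.44704 = 10.0003 m/s
t_up = v₀ / g = 10.0003 / 9.8 = 1.02044 s
t_up = 1.02044 s / 60.0 = 0.01701 min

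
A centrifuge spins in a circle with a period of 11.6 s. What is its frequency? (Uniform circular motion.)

f = 1/T = 1/11.6 = 0.0862 Hz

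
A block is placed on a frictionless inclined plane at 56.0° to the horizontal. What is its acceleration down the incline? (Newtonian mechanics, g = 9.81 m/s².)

a = g sin(θ) = 9.81 × sin(56.0°) = 9.81 × 0.829 = 8.13 m/s²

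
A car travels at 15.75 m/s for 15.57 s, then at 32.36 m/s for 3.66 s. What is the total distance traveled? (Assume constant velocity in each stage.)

d₁ = v₁t₁ = 15.75 × 15.57 = 245.2275 m
d₂ = v₂t₂ = 32.36 × 3.66 = 118.4376 m
d_total = 245.2275 + 118.4376 = 363.67 m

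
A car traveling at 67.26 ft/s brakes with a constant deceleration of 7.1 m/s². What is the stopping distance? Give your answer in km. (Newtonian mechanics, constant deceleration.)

v₀ = 67.26 ft/s × 0.3048 = 20.5008 m/s
d = v₀² / (2a) = 20.5008² / (2 × 7.1) = 420.283 / 14.2 = 29.5974 m
d = 29.5974 m / 1000.0 = 0.0296 km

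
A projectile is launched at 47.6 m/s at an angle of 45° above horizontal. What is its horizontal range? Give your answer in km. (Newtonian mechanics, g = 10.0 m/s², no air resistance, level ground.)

R = v₀² × sin(2θ) / g = 47.6² × sin(2 × 45°) / 10.0 = 2265.76 × 1.0 / 10.0 = 226.576 m
R = 226.576 m / 1000.0 = 0.2266 km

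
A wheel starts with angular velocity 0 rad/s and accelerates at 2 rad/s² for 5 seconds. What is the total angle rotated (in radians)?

θ = ω₀t + ½αt² = 0×5 + ½×2×5² = 25.0 rad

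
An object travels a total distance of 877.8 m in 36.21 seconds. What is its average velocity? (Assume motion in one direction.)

v_avg = Δd / Δt = 877.8 / 36.21 = 24.24 m/s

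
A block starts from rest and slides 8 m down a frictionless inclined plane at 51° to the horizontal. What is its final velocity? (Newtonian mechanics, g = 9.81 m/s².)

a = g sin(θ) = 9.81 × sin(51°) = 7.6238 m/s²
v = √(2ad) = √(2 × 7.6238 × 8) = 11.04 m/s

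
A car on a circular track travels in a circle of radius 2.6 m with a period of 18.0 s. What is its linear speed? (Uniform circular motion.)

v = 2πr/T = 2π×2.6/18.0 = 0.91 m/s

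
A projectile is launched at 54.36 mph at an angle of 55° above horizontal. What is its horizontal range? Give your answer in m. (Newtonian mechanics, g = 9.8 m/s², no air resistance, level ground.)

v₀ = 54.36 mph × 0.44704 = 24.3011 m/s
R = v₀² × sin(2θ) / g = 24.3011² × sin(2 × 55°) / 9.8 = 590.543 × 0.939693 / 9.8 = 56.63 m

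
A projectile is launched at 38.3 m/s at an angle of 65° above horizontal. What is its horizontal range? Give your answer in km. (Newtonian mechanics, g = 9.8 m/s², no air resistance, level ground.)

R = v₀² × sin(2θ) / g = 38.3² × sin(2 × 65°) / 9.8 = 1466.89 × 0.766044 / 9.8 = 114.663 m
R = 114.663 m / 1000.0 = 0.1147 km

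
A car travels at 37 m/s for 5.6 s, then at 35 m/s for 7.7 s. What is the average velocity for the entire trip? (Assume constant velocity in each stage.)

d₁ = v₁t₁ = 37 × 5.6 = 207.2 m
d₂ = v₂t₂ = 35 × 7.7 = 269.5 m
d_total = 476.7 m, t_total = 13.3 s
v_avg = d_total/t_total = 476.7/13.3 = 35.84 m/s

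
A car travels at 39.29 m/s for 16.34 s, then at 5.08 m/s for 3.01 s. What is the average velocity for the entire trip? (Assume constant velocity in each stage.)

d₁ = v₁t₁ = 39.29 × 16.34 = 641.9986 m
d₂ = v₂t₂ = 5.08 × 3.01 = 15.2908 m
d_total = 657.2894 m, t_total = 19.35 s
v_avg = d_total/t_total = 657.2894/19.35 = 33.97 m/s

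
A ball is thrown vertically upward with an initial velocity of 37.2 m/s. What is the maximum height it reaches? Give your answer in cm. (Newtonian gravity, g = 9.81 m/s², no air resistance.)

h_max = v₀² / (2g) = 37.2² / (2 × 9.81) = 1383.84 / 19.62 = 70.5321 m
h_max = 70.5321 m / 0.01 = 7053 cm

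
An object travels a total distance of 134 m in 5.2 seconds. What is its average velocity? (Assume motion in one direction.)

v_avg = Δd / Δt = 134 / 5.2 = 25.77 m/s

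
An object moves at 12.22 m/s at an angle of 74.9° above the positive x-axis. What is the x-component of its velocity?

vₓ = v cos(θ) = 12.22 × cos(74.9°) = 3.18 m/s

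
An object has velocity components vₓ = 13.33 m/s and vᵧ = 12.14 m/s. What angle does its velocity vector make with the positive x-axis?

θ = arctan(vᵧ/vₓ) = arctan(12.14/13.33) = 42.32°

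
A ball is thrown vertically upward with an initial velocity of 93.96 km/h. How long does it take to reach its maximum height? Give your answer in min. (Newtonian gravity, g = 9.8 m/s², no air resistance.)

v₀ = 93.96 km/h × 0.2777777777777778 = 26.1 m/s
t_up = v₀ / g = 26.1 / 9.8 = 2.66327 s
t_up = 2.66327 s / 60.0 = 0.04439 min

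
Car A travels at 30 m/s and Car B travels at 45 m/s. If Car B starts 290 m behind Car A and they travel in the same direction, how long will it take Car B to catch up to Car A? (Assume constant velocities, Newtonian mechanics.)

Relative speed: v_rel = 45 - 30 = 15 m/s
Time to catch: t = d₀/v_rel = 290/15 = 19.33 s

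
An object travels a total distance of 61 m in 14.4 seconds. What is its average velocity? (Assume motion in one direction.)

v_avg = Δd / Δt = 61 / 14.4 = 4.24 m/s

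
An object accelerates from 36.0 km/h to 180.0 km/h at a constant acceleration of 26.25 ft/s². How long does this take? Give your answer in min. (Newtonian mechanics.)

v₀ = 36.0 km/h × 0.2777777777777778 = 10.0 m/s
v = 180.0 km/h × 0.2777777777777778 = 50.0 m/s
a = 26.25 ft/s² × 0.3048 = 8.001 m/s²
t = (v - v₀) / a = (50.0 - 10.0) / 8.001 = 4.99938 s
t = 4.99938 s / 60.0 = 0.08332 min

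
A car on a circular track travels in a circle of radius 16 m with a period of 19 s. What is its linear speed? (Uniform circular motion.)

v = 2πr/T = 2π×16/19 = 5.29 m/s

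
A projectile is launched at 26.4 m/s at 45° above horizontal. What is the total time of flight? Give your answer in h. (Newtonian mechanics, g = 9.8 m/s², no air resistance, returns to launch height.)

T = 2 × v₀ × sin(θ) / g = 2 × 26.4 × sin(45°) / 9.8 = 2 × 26.4 × 0.707107 / 9.8 = 3.80972 s
T = 3.80972 s / 3600.0 = 0.001058 h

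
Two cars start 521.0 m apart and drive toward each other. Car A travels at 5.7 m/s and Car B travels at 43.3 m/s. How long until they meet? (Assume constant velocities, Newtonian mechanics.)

Combined speed: v_combined = 5.7 + 43.3 = 49.0 m/s
Time to meet: t = d/v_combined = 521.0/49.0 = 10.63 s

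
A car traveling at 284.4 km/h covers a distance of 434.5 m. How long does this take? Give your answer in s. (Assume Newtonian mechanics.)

v = 284.4 km/h × 0.2777777777777778 = 79.0 m/s
t = d / v = 434.5 / 79.0 = 5.5 s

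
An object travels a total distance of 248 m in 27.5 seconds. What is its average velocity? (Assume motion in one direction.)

v_avg = Δd / Δt = 248 / 27.5 = 9.02 m/s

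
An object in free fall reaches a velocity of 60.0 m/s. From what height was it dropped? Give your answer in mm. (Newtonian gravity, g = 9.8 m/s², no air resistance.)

h = v² / (2g) = 60.0² / (2 × 9.8) = 183.673 m
h = 183.673 m / 0.001 = 183700 mm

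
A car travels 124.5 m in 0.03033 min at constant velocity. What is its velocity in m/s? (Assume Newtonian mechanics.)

t = 0.03033 min × 60.0 = 1.8198 s
v = d / t = 124.5 / 1.8198 = 68.41 m/s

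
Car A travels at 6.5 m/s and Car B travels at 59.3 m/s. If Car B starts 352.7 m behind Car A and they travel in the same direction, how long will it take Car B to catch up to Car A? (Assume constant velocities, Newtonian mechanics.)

Relative speed: v_rel = 59.3 - 6.5 = 52.8 m/s
Time to catch: t = d₀/v_rel = 352.7/52.8 = 6.68 s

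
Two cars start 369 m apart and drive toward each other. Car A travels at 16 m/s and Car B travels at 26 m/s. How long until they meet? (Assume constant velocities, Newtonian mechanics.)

Combined speed: v_combined = 16 + 26 = 42 m/s
Time to meet: t = d/v_combined = 369/42 = 8.79 s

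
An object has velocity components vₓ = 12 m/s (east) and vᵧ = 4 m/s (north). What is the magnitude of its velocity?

|v| = √(vₓ² + vᵧ²) = √(12² + 4²) = √(160) = 12.65 m/s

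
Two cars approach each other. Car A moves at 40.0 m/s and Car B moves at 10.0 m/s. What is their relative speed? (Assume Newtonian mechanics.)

v_rel = v_A + v_B = 40.0 + 10.0 = 50.0 m/s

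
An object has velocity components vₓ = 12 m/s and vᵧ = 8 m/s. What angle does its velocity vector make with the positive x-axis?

θ = arctan(vᵧ/vₓ) = arctan(8/12) = 33.69°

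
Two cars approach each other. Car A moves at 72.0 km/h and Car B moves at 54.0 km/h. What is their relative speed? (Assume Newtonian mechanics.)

v_rel = v_A + v_B = 72.0 + 54.0 = 126.0 km/h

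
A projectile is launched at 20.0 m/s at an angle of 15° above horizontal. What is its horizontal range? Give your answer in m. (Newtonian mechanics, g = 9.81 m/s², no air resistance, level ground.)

R = v₀² × sin(2θ) / g = 20.0² × sin(2 × 15°) / 9.81 = 400.0 × 0.5 / 9.81 = 20.39 m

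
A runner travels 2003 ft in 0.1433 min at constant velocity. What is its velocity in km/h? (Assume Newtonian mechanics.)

d = 2003 ft × 0.3048 = 610.514 m
t = 0.1433 min × 60.0 = 8.598 s
v = d / t = 610.514 / 8.598 = 71.0065 m/s
v = 71.0065 m/s / 0.2777777777777778 = 255.6 km/h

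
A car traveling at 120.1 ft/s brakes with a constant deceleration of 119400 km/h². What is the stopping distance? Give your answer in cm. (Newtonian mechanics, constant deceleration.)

v₀ = 120.1 ft/s × 0.3048 = 36.6065 m/s
a = 119400 km/h² × 7.716049382716049e-05 = 9.21296 m/s²
d = v₀² / (2a) = 36.6065² / (2 × 9.21296) = 1340.04 / 18.4259 = 72.7259 m
d = 72.7259 m / 0.01 = 7273 cm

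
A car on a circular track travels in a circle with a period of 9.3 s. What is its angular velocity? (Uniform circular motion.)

ω = 2π/T = 2π/9.3 = 0.6756 rad/s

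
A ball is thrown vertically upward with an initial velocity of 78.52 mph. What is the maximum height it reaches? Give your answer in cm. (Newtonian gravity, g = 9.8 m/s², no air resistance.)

v₀ = 78.52 mph × 0.44704 = 35.1016 m/s
h_max = v₀² / (2g) = 35.1016² / (2 × 9.8) = 1232.12 / 19.6 = 62.8633 m
h_max = 62.8633 m / 0.01 = 6286 cm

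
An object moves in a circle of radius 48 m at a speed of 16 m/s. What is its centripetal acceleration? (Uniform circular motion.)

a_c = v²/r = 16²/48 = 256/48 = 5.33 m/s²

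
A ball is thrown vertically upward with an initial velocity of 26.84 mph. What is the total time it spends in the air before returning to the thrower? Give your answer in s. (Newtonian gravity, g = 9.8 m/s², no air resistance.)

v₀ = 26.84 mph × 0.44704 = 11.9986 m/s
t_total = 2 × v₀ / g = 2 × 11.9986 / 9.8 = 2.449 s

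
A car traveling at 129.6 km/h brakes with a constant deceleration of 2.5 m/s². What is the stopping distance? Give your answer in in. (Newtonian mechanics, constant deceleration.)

v₀ = 129.6 km/h × 0.2777777777777778 = 36.0 m/s
d = v₀² / (2a) = 36.0² / (2 × 2.5) = 1296.0 / 5.0 = 259.2 m
d = 259.2 m / 0.0254 = 10200 in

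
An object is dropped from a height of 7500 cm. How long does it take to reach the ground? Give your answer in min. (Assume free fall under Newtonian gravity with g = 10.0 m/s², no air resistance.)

h = 7500 cm × 0.01 = 75.0 m
t = √(2h/g) = √(2 × 75.0 / 10.0) = 3.87298 s
t = 3.87298 s / 60.0 = 0.06455 min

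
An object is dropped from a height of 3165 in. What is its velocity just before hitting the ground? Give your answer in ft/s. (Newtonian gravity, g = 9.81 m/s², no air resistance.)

h = 3165 in × 0.0254 = 80.391 m
v = √(2gh) = √(2 × 9.81 × 80.391) = 39.7149 m/s
v = 39.7149 m/s / 0.3048 = 130.3 ft/s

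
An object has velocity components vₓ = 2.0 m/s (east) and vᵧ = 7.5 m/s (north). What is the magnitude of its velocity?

|v| = √(vₓ² + vᵧ²) = √(2.0² + 7.5²) = √(60.25) = 7.76 m/s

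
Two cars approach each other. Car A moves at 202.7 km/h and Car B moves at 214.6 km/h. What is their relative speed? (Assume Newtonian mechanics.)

v_rel = v_A + v_B = 202.7 + 214.6 = 417.3 km/h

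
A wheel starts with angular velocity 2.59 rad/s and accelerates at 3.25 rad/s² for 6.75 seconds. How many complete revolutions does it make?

θ = ω₀t + ½αt² = 2.59×6.75 + ½×3.25×6.75² = 91.5215625 rad
Total revolutions = θ/(2π) = 91.5215625/(2π) = 14.57
Complete revolutions = ⌊14.57⌋ = 14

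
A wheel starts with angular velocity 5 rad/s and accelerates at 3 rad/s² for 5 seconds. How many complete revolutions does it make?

θ = ω₀t + ½αt² = 5×5 + ½×3×5² = 62.5 rad
Total revolutions = θ/(2π) = 62.5/(2π) = 9.95
Complete revolutions = ⌊9.95⌋ = 9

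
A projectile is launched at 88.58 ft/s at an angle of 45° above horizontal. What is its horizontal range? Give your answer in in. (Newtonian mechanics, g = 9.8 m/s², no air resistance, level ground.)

v₀ = 88.58 ft/s × 0.3048 = 26.9992 m/s
R = v₀² × sin(2θ) / g = 26.9992² × sin(2 × 45°) / 9.8 = 728.957 × 1.0 / 9.8 = 74.3834 m
R = 74.3834 m / 0.0254 = 2928 in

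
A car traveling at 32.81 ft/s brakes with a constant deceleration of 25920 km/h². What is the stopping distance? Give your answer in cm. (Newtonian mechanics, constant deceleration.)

v₀ = 32.81 ft/s × 0.3048 = 10.0005 m/s
a = 25920 km/h² × 7.716049382716049e-05 = 2.0 m/s²
d = v₀² / (2a) = 10.0005² / (2 × 2.0) = 100.01 / 4.0 = 25.0025 m
d = 25.0025 m / 0.01 = 2500 cm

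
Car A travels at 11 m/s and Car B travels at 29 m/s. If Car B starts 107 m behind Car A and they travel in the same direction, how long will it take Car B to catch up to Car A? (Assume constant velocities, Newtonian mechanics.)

Relative speed: v_rel = 29 - 11 = 18 m/s
Time to catch: t = d₀/v_rel = 107/18 = 5.94 s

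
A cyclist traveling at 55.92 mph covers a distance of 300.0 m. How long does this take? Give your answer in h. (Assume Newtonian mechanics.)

v = 55.92 mph × 0.44704 = 24.9985 m/s
t = d / v = 300.0 / 24.9985 = 12.0007 s
t = 12.0007 s / 3600.0 = 0.003334 h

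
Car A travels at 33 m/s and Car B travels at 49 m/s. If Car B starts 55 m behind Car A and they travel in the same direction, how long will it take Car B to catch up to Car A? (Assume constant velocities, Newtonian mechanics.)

Relative speed: v_rel = 49 - 33 = 16 m/s
Time to catch: t = d₀/v_rel = 55/16 = 3.44 s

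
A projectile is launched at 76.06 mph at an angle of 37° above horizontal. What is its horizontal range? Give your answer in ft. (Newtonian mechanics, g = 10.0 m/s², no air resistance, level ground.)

v₀ = 76.06 mph × 0.44704 = 34.0019 m/s
R = v₀² × sin(2θ) / g = 34.0019² × sin(2 × 37°) / 10.0 = 1156.13 × 0.961262 / 10.0 = 111.134 m
R = 111.134 m / 0.3048 = 364.6 ft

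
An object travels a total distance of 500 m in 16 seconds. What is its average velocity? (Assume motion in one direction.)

v_avg = Δd / Δt = 500 / 16 = 31.25 m/s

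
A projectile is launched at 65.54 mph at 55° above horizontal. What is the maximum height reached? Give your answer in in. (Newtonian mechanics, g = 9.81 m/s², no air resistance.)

v₀ = 65.54 mph × 0.44704 = 29.299 m/s
H = v₀² × sin²(θ) / (2g) = 29.299² × sin(55°)² / (2 × 9.81) = 858.431 × 0.67101 / 19.62 = 29.3586 m
H = 29.3586 m / 0.0254 = 1156 in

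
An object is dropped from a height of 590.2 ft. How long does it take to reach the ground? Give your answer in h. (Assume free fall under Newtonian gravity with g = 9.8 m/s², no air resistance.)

h = 590.2 ft × 0.3048 = 179.893 m
t = √(2h/g) = √(2 × 179.893 / 9.8) = 6.05911 s
t = 6.05911 s / 3600.0 = 0.001683 h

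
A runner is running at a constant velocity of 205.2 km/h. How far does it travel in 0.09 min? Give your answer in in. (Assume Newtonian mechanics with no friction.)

v = 205.2 km/h × 0.2777777777777778 = 57.0 m/s
t = 0.09 min × 60.0 = 5.4 s
d = v × t = 57.0 × 5.4 = 307.8 m
d = 307.8 m / 0.0254 = 12120 in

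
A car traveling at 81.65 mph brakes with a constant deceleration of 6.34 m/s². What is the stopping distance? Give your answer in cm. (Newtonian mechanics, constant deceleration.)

v₀ = 81.65 mph × 0.44704 = 36.5008 m/s
d = v₀² / (2a) = 36.5008² / (2 × 6.34) = 1332.31 / 12.68 = 105.072 m
d = 105.072 m / 0.01 = 10510 cm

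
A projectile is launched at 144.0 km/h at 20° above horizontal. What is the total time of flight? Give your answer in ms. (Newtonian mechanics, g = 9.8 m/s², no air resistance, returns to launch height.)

v₀ = 144.0 km/h × 0.2777777777777778 = 40.0 m/s
T = 2 × v₀ × sin(θ) / g = 2 × 40.0 × sin(20°) / 9.8 = 2 × 40.0 × 0.34202 / 9.8 = 2.792 s
T = 2.792 s / 0.001 = 2792 ms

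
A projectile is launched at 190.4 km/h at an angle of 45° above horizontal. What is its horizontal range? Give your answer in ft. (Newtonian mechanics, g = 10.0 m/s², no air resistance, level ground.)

v₀ = 190.4 km/h × 0.2777777777777778 = 52.8889 m/s
R = v₀² × sin(2θ) / g = 52.8889² × sin(2 × 45°) / 10.0 = 2797.24 × 1.0 / 10.0 = 279.724 m
R = 279.724 m / 0.3048 = 917.7 ft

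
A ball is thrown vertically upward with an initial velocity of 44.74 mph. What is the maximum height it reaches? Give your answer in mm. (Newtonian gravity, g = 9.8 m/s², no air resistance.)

v₀ = 44.74 mph × 0.44704 = 20.0006 m/s
h_max = v₀² / (2g) = 20.0006² / (2 × 9.8) = 400.024 / 19.6 = 20.4094 m
h_max = 20.4094 m / 0.001 = 20410 mm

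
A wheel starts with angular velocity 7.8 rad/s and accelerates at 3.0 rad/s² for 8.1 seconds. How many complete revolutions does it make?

θ = ω₀t + ½αt² = 7.8×8.1 + ½×3.0×8.1² = 161.595 rad
Total revolutions = θ/(2π) = 161.595/(2π) = 25.72
Complete revolutions = ⌊25.72⌋ = 25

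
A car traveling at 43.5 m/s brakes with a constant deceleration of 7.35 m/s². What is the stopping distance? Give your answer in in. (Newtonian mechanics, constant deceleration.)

d = v₀² / (2a) = 43.5² / (2 × 7.35) = 1892.25 / 14.7 = 128.724 m
d = 128.724 m / 0.0254 = 5068 in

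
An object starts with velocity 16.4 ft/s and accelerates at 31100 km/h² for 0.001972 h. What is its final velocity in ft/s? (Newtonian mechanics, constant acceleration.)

v₀ = 16.4 ft/s × 0.3048 = 4.99872 m/s
a = 31100 km/h² × 7.716049382716049e-05 = 2.39969 m/s²
t = 0.001972 h × 3600.0 = 7.0992 s
v = v₀ + a × t = 4.99872 + 2.39969 × 7.0992 = 22.0346 m/s
v = 22.0346 m/s / 0.3048 = 72.29 ft/s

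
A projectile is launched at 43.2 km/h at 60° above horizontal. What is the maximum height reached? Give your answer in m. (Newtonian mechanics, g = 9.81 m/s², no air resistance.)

v₀ = 43.2 km/h × 0.2777777777777778 = 12.0 m/s
H = v₀² × sin²(θ) / (2g) = 12.0² × sin(60°)² / (2 × 9.81) = 144.0 × 0.75 / 19.62 = 5.505 m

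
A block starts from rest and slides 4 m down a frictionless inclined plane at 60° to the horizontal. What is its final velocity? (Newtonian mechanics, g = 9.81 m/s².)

a = g sin(θ) = 9.81 × sin(60°) = 8.4957 m/s²
v = √(2ad) = √(2 × 8.4957 × 4) = 8.24 m/s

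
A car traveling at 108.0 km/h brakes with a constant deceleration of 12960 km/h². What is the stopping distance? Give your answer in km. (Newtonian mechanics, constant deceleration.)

v₀ = 108.0 km/h × 0.2777777777777778 = 30.0 m/s
a = 12960 km/h² × 7.716049382716049e-05 = 1.0 m/s²
d = v₀² / (2a) = 30.0² / (2 × 1.0) = 900.0 / 2.0 = 450.0 m
d = 450.0 m / 1000.0 = 0.45 km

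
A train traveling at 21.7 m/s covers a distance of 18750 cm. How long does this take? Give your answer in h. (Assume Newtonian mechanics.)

d = 18750 cm × 0.01 = 187.5 m
t = d / v = 187.5 / 21.7 = 8.64055 s
t = 8.64055 s / 3600.0 = 0.0024 h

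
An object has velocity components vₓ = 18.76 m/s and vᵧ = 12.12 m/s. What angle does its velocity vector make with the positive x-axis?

θ = arctan(vᵧ/vₓ) = arctan(12.12/18.76) = 32.86°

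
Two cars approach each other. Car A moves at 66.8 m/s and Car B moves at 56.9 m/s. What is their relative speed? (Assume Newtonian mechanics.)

v_rel = v_A + v_B = 66.8 + 56.9 = 123.7 m/s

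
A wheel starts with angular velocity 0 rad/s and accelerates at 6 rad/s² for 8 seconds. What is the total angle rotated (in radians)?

θ = ω₀t + ½αt² = 0×8 + ½×6×8² = 192.0 rad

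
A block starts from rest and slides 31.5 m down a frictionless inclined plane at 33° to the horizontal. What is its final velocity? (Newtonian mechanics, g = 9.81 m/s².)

a = g sin(θ) = 9.81 × sin(33°) = 5.3429 m/s²
v = √(2ad) = √(2 × 5.3429 × 31.5) = 18.35 m/s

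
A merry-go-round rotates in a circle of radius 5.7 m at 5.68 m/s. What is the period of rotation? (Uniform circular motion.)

T = 2πr/v = 2π×5.7/5.68 = 6.31 s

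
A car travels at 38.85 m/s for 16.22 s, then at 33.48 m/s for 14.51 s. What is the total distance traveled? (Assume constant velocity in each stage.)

d₁ = v₁t₁ = 38.85 × 16.22 = 630.147 m
d₂ = v₂t₂ = 33.48 × 14.51 = 485.7948 m
d_total = 630.147 + 485.7948 = 1115.94 m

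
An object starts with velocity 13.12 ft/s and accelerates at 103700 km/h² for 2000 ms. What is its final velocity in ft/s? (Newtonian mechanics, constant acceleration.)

v₀ = 13.12 ft/s × 0.3048 = 3.99898 m/s
a = 103700 km/h² × 7.716049382716049e-05 = 8.00154 m/s²
t = 2000 ms × 0.001 = 2.0 s
v = v₀ + a × t = 3.99898 + 8.00154 × 2.0 = 20.0021 m/s
v = 20.0021 m/s / 0.3048 = 65.62 ft/s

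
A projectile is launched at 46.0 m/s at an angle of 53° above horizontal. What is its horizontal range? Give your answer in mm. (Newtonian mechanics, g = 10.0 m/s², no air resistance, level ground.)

R = v₀² × sin(2θ) / g = 46.0² × sin(2 × 53°) / 10.0 = 2116.0 × 0.961262 / 10.0 = 203.403 m
R = 203.403 m / 0.001 = 203400 mm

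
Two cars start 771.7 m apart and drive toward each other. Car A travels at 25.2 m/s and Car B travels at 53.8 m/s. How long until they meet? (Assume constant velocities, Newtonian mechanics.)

Combined speed: v_combined = 25.2 + 53.8 = 79.0 m/s
Time to meet: t = d/v_combined = 771.7/79.0 = 9.77 s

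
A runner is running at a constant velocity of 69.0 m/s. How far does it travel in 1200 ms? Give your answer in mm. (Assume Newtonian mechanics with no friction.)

t = 1200 ms × 0.001 = 1.2 s
d = v × t = 69.0 × 1.2 = 82.8 m
d = 82.8 m / 0.001 = 82800 mm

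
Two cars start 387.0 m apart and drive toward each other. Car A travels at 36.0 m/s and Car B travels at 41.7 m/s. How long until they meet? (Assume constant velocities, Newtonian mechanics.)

Combined speed: v_combined = 36.0 + 41.7 = 77.7 m/s
Time to meet: t = d/v_combined = 387.0/77.7 = 4.98 s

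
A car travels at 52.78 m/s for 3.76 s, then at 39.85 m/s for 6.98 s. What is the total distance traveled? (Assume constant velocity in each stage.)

d₁ = v₁t₁ = 52.78 × 3.76 = 198.4528 m
d₂ = v₂t₂ = 39.85 × 6.98 = 278.153 m
d_total = 198.4528 + 278.153 = 476.61 m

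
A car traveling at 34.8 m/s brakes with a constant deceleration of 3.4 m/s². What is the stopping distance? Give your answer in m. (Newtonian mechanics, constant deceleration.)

d = v₀² / (2a) = 34.8² / (2 × 3.4) = 1211.04 / 6.8 = 178.1 m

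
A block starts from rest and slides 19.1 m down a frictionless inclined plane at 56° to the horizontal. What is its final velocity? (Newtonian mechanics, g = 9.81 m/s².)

a = g sin(θ) = 9.81 × sin(56°) = 8.1329 m/s²
v = √(2ad) = √(2 × 8.1329 × 19.1) = 17.63 m/s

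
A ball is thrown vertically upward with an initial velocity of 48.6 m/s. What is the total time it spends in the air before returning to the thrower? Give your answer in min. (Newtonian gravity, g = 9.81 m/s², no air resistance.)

t_total = 2 × v₀ / g = 2 × 48.6 / 9.81 = 9.90826 s
t_total = 9.90826 s / 60.0 = 0.1651 min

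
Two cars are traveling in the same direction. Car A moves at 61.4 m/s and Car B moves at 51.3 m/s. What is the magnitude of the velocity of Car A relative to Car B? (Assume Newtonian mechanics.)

v_rel = |v_A - v_B| = |61.4 - 51.3| = 10.1 m/s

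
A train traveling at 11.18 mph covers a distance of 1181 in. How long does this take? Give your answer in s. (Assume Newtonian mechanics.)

d = 1181 in × 0.0254 = 29.9974 m
v = 11.18 mph × 0.44704 = 4.99791 m/s
t = d / v = 29.9974 / 4.99791 = 6.002 s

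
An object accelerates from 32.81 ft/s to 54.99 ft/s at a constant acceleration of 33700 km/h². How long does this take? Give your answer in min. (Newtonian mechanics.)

v₀ = 32.81 ft/s × 0.3048 = 10.0005 m/s
v = 54.99 ft/s × 0.3048 = 16.761 m/s
a = 33700 km/h² × 7.716049382716049e-05 = 2.60031 m/s²
t = (v - v₀) / a = (16.761 - 10.0005) / 2.60031 = 2.59988 s
t = 2.59988 s / 60.0 = 0.04333 min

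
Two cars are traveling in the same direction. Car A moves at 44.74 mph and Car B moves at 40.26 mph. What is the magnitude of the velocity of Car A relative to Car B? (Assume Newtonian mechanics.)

v_rel = |v_A - v_B| = |44.74 - 40.26| = 4.48 mph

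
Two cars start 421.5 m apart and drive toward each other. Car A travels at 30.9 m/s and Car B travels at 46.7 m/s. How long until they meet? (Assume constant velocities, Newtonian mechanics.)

Combined speed: v_combined = 30.9 + 46.7 = 77.6 m/s
Time to meet: t = d/v_combined = 421.5/77.6 = 5.43 s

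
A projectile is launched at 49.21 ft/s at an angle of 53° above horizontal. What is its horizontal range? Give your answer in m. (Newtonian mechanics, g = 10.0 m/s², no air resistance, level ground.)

v₀ = 49.21 ft/s × 0.3048 = 14.9992 m/s
R = v₀² × sin(2θ) / g = 14.9992² × sin(2 × 53°) / 10.0 = 224.976 × 0.961262 / 10.0 = 21.63 m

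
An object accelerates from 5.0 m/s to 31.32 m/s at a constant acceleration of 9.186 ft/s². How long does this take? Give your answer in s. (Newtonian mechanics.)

a = 9.186 ft/s² × 0.3048 = 2.79989 m/s²
t = (v - v₀) / a = (31.32 - 5.0) / 2.79989 = 9.4 s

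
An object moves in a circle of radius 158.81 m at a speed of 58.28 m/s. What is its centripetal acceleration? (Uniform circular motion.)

a_c = v²/r = 58.28²/158.81 = 3396.5584/158.81 = 21.39 m/s²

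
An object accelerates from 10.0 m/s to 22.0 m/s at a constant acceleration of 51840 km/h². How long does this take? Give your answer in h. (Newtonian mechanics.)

a = 51840 km/h² × 7.716049382716049e-05 = 4.0 m/s²
t = (v - v₀) / a = (22.0 - 10.0) / 4.0 = 3.0 s
t = 3.0 s / 3600.0 = 0.0008333 h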